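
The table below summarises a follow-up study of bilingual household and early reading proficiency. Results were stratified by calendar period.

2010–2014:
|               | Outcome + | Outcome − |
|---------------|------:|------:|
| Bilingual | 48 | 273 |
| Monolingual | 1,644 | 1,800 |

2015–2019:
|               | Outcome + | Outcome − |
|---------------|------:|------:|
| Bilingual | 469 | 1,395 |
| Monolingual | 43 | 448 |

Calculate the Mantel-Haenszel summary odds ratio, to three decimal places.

0.775

OR_MH = Σ(aᵢdᵢ/nᵢ) / Σ(bᵢcᵢ/nᵢ), where nᵢ is the stratum total.
Stratum 1 (2010–2014): n = 3765; a·d/n = 48·1800/3765 = 22.9482; b·c/n = 273·1644/3765 = 119.2064
Stratum 2 (2015–2019): n = 2355; a·d/n = 469·448/2355 = 89.2195; b·c/n = 1395·43/2355 = 25.4713
OR_MH = (22.9482 + 89.2195) / (119.2064 + 25.4713) = 112.1677 / 144.6777 = 0.77529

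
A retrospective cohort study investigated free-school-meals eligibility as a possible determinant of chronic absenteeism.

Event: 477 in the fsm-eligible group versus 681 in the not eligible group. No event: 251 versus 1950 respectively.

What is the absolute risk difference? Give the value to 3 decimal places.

0.396

From the description: a = 477, b = 251, c = 681, d = 1950.
Risk in exposed = 477/728 = 0.655220; risk in unexposed = 681/2631 = 0.258837.
Risk difference = 0.655220 − 0.258837 = 0.396383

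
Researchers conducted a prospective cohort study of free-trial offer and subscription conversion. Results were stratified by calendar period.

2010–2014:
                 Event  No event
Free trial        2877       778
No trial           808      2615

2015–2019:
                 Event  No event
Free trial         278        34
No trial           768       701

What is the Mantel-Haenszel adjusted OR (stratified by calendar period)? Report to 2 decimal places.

OR_MH = Σ(aᵢdᵢ/nᵢ) / Σ(bᵢcᵢ/nᵢ), where nᵢ is the stratum total.
Stratum 1 (2010–2014): n = 7078; a·d/n = 2877·2615/7078 = 1062.9210; b·c/n = 778·808/7078 = 88.8138
Stratum 2 (2015–2019): n = 1781; a·d/n = 278·701/1781 = 109.4206; b·c/n = 34·768/1781 = 14.6614
OR_MH = (1062.9210 + 109.4206) / (88.8138 + 14.6614) = 1172.3416 / 103.4752 = 11.32968

11.33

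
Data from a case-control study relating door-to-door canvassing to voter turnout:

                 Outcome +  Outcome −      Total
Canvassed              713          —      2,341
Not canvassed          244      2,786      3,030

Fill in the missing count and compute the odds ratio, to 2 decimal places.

5.00

The missing cell is in the exposed row: 2341 − 713 = 1628.
So a = 713, b = 1628, c = 244, d = 2786.
OR = (a·d)/(b·c) = (713 × 2786) / (1628 × 244) = 1986418 / 397232 = 5.00065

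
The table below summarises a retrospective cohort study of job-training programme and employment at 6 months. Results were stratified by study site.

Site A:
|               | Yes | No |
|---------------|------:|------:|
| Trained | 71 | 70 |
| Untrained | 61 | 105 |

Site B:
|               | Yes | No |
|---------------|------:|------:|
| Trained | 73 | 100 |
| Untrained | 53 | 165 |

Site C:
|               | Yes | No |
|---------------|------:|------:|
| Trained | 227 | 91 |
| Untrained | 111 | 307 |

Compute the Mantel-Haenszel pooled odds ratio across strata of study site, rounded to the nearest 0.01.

3.64

OR_MH = Σ(aᵢdᵢ/nᵢ) / Σ(bᵢcᵢ/nᵢ), where nᵢ is the stratum total.
Stratum 1 (Site A): n = 307; a·d/n = 71·105/307 = 24.2834; b·c/n = 70·61/307 = 13.9088
Stratum 2 (Site B): n = 391; a·d/n = 73·165/391 = 30.8056; b·c/n = 100·53/391 = 13.5550
Stratum 3 (Site C): n = 736; a·d/n = 227·307/736 = 94.6861; b·c/n = 91·111/736 = 13.7242
OR_MH = (24.2834 + 30.8056 + 94.6861) / (13.9088 + 13.5550 + 13.7242) = 149.7752 / 41.1880 = 3.63638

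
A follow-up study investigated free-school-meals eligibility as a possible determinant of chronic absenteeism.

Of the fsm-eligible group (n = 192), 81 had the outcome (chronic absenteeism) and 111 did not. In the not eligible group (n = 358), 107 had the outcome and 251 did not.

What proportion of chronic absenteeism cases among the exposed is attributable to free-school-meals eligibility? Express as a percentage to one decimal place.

From the description: a = 81, b = 111, c = 107, d = 251.
Risk in exposed = 81/192 = 0.42188; risk in unexposed = 107/358 = 0.29888.
RR = 0.42188/0.29888 = 1.41151
AR% = (RR − 1)/RR × 100 = (1.41151 − 1)/1.41151 × 100 = 29.1537%

29.2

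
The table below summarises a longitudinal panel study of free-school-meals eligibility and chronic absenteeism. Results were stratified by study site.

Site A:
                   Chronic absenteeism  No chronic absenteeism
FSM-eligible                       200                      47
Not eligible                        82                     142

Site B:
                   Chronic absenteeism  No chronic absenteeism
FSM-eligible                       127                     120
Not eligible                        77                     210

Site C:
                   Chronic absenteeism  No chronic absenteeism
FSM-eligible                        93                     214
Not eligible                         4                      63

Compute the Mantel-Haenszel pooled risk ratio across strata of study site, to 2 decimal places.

RR_MH = Σ(aᵢ·n₀ᵢ/nᵢ) / Σ(cᵢ·n₁ᵢ/nᵢ), with n₁ᵢ = aᵢ+bᵢ (exposed), n₀ᵢ = cᵢ+dᵢ (unexposed), nᵢ = n₁ᵢ+n₀ᵢ.
Stratum 1 (Site A): n₁ = 247, n₀ = 224, n = 471; a·n₀/n = 200·224/471 = 95.1168; c·n₁/n = 82·247/471 = 43.0021
Stratum 2 (Site B): n₁ = 247, n₀ = 287, n = 534; a·n₀/n = 127·287/534 = 68.2566; c·n₁/n = 77·247/534 = 35.6161
Stratum 3 (Site C): n₁ = 307, n₀ = 67, n = 374; a·n₀/n = 93·67/374 = 16.6604; c·n₁/n = 4·307/374 = 3.2834
RR_MH = (95.1168 + 68.2566 + 16.6604) / (43.0021 + 35.6161 + 3.2834) = 180.0338 / 81.9017 = 2.19817

2.20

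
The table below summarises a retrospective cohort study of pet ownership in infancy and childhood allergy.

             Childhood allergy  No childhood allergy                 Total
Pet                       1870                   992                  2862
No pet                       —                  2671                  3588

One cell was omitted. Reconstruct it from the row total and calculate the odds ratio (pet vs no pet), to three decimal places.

5.491

The missing cell is in the unexposed row: 3588 − 2671 = 917.
So a = 1870, b = 992, c = 917, d = 2671.
OR = (a·d)/(b·c) = (1870 × 2671) / (992 × 917) = 4994770 / 909664 = 5.49079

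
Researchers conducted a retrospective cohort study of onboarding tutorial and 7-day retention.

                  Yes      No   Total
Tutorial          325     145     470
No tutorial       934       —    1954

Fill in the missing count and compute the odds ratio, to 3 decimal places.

The missing cell is in the unexposed row: 1954 − 934 = 1020.
So a = 325, b = 145, c = 934, d = 1020.
OR = (a·d)/(b·c) = (325 × 1020) / (145 × 934) = 331500 / 135430 = 2.44776

2.448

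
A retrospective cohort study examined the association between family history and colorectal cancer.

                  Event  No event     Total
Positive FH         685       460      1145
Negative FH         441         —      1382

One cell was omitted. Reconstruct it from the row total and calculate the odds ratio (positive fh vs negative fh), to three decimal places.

The missing cell is in the unexposed row: 1382 − 441 = 941.
So a = 685, b = 460, c = 441, d = 941.
OR = (a·d)/(b·c) = (685 × 941) / (460 × 441) = 644585 / 202860 = 3.17749

3.177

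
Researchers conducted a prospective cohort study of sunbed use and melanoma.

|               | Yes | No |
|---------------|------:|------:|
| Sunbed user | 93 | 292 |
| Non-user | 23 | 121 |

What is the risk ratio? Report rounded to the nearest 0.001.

Cells: a = 93, b = 292, c = 23, d = 121.
Risk in exposed = 93/385 = 0.24156; risk in unexposed = 23/144 = 0.15972.
RR = 0.24156 / 0.15972 = 1.51237
The risk among the exposed is 1.51 times that among the unexposed.

1.512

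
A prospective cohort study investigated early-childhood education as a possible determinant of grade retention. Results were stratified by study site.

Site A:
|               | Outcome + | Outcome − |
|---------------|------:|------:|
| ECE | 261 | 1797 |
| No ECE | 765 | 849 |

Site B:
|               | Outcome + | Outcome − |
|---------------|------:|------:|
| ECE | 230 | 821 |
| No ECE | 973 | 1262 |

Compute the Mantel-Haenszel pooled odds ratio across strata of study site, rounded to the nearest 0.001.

OR_MH = Σ(aᵢdᵢ/nᵢ) / Σ(bᵢcᵢ/nᵢ), where nᵢ is the stratum total.
Stratum 1 (Site A): n = 3672; a·d/n = 261·849/3672 = 60.3456; b·c/n = 1797·765/3672 = 374.3750
Stratum 2 (Site B): n = 3286; a·d/n = 230·1262/3286 = 88.3323; b·c/n = 821·973/3286 = 243.1019
OR_MH = (60.3456 + 88.3323) / (374.3750 + 243.1019) = 148.6779 / 617.4769 = 0.24078

0.241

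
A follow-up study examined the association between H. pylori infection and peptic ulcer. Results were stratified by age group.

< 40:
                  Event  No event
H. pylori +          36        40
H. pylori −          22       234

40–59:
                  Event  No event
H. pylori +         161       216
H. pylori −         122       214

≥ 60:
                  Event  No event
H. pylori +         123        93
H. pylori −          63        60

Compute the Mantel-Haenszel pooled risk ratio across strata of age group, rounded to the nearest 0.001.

1.352

RR_MH = Σ(aᵢ·n₀ᵢ/nᵢ) / Σ(cᵢ·n₁ᵢ/nᵢ), with n₁ᵢ = aᵢ+bᵢ (exposed), n₀ᵢ = cᵢ+dᵢ (unexposed), nᵢ = n₁ᵢ+n₀ᵢ.
Stratum 1 (< 40): n₁ = 76, n₀ = 256, n = 332; a·n₀/n = 36·256/332 = 27.7590; c·n₁/n = 22·76/332 = 5.0361
Stratum 2 (40–59): n₁ = 377, n₀ = 336, n = 713; a·n₀/n = 161·336/713 = 75.8710; c·n₁/n = 122·377/713 = 64.5077
Stratum 3 (≥ 60): n₁ = 216, n₀ = 123, n = 339; a·n₀/n = 123·123/339 = 44.6283; c·n₁/n = 63·216/339 = 40.1416
RR_MH = (27.7590 + 75.8710 + 44.6283) / (5.0361 + 64.5077 + 40.1416) = 148.2583 / 109.6855 = 1.35167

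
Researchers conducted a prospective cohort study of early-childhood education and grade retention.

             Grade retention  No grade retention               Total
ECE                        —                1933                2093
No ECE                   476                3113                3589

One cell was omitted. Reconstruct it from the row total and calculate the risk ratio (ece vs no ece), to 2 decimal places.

0.58

The missing cell is in the exposed row: 2093 − 1933 = 160.
So a = 160, b = 1933, c = 476, d = 3113.
RR = [a/(a+b)] / [c/(c+d)] = (160/2093) / (476/3589) = 0.07645/0.13263 = 0.57639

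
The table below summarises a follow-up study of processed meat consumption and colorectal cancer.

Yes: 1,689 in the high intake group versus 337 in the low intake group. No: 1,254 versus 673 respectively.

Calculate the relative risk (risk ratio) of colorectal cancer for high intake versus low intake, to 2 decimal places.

From the description: a = 1689, b = 1254, c = 337, d = 673.
Risk in exposed = 1689/2943 = 0.57390; risk in unexposed = 337/1010 = 0.33366.
RR = 0.57390 / 0.33366 = 1.72001
The risk among the exposed is 1.72 times that among the unexposed.

1.72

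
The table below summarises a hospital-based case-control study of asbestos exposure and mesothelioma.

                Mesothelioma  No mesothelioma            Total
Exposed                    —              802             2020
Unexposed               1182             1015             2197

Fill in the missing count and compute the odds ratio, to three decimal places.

The missing cell is in the exposed row: 2020 − 802 = 1218.
So a = 1218, b = 802, c = 1182, d = 1015.
OR = (a·d)/(b·c) = (1218 × 1015) / (802 × 1182) = 1236270 / 947964 = 1.30413

1.304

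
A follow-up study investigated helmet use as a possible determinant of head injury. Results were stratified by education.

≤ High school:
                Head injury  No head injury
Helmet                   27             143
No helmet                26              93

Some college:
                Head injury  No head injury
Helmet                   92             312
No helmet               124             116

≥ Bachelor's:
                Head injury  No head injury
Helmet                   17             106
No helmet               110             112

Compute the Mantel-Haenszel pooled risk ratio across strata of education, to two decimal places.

0.43

RR_MH = Σ(aᵢ·n₀ᵢ/nᵢ) / Σ(cᵢ·n₁ᵢ/nᵢ), with n₁ᵢ = aᵢ+bᵢ (exposed), n₀ᵢ = cᵢ+dᵢ (unexposed), nᵢ = n₁ᵢ+n₀ᵢ.
Stratum 1 (≤ High school): n₁ = 170, n₀ = 119, n = 289; a·n₀/n = 27·119/289 = 11.1176; c·n₁/n = 26·170/289 = 15.2941
Stratum 2 (Some college): n₁ = 404, n₀ = 240, n = 644; a·n₀/n = 92·240/644 = 34.2857; c·n₁/n = 124·404/644 = 77.7888
Stratum 3 (≥ Bachelor's): n₁ = 123, n₀ = 222, n = 345; a·n₀/n = 17·222/345 = 10.9391; c·n₁/n = 110·123/345 = 39.2174
RR_MH = (11.1176 + 34.2857 + 10.9391) / (15.2941 + 77.7888 + 39.2174) = 56.3425 / 132.3003 = 0.42587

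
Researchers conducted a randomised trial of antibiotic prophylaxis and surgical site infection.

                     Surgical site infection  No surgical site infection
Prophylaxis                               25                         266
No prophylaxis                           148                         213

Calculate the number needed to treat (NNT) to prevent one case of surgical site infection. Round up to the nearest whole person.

Risk in treated group = 25/291 = 0.08591; risk in control = 148/361 = 0.40997.
Absolute risk reduction = 0.40997 − 0.08591 = 0.32406
NNT = 1 / ARR = 1 / 0.32406 = 3.086 → round up → 4

4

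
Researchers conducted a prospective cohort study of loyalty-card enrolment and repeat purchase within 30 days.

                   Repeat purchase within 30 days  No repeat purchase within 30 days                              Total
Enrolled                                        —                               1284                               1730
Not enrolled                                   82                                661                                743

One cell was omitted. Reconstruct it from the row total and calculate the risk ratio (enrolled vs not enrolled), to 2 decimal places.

2.34

The missing cell is in the exposed row: 1730 − 1284 = 446.
So a = 446, b = 1284, c = 82, d = 661.
RR = [a/(a+b)] / [c/(c+d)] = (446/1730) / (82/743) = 0.25780/0.11036 = 2.33595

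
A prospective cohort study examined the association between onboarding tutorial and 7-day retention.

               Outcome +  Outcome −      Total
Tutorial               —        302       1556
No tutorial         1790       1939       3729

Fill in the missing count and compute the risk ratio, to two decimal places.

1.68

The missing cell is in the exposed row: 1556 − 302 = 1254.
So a = 1254, b = 302, c = 1790, d = 1939.
RR = [a/(a+b)] / [c/(c+d)] = (1254/1556) / (1790/3729) = 0.80591/0.48002 = 1.67891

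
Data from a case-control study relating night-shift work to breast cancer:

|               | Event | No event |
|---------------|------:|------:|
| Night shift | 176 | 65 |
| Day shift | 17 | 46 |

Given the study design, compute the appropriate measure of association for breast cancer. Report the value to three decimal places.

Cells: a = 176, b = 65, c = 17, d = 46.
This is a case-control study: participants were sampled on outcome status, so risks in the source population cannot be estimated directly — relative risk is not valid here. The odds ratio is the appropriate measure.
OR = (a·d)/(b·c) = (176 × 46) / (65 × 17) = 8096 / 1105 = 7.32670

7.327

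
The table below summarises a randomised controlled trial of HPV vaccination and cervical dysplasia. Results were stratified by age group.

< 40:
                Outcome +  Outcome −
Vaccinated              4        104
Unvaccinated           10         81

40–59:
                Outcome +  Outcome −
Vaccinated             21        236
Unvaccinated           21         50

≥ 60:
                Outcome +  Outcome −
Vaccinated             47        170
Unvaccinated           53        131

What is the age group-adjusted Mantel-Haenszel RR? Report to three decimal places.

0.553

RR_MH = Σ(aᵢ·n₀ᵢ/nᵢ) / Σ(cᵢ·n₁ᵢ/nᵢ), with n₁ᵢ = aᵢ+bᵢ (exposed), n₀ᵢ = cᵢ+dᵢ (unexposed), nᵢ = n₁ᵢ+n₀ᵢ.
Stratum 1 (< 40): n₁ = 108, n₀ = 91, n = 199; a·n₀/n = 4·91/199 = 1.8291; c·n₁/n = 10·108/199 = 5.4271
Stratum 2 (40–59): n₁ = 257, n₀ = 71, n = 328; a·n₀/n = 21·71/328 = 4.5457; c·n₁/n = 21·257/328 = 16.4543
Stratum 3 (≥ 60): n₁ = 217, n₀ = 184, n = 401; a·n₀/n = 47·184/401 = 21.5661; c·n₁/n = 53·217/401 = 28.6808
RR_MH = (1.8291 + 4.5457 + 21.5661) / (5.4271 + 16.4543 + 28.6808) = 27.9410 / 50.5622 = 0.55261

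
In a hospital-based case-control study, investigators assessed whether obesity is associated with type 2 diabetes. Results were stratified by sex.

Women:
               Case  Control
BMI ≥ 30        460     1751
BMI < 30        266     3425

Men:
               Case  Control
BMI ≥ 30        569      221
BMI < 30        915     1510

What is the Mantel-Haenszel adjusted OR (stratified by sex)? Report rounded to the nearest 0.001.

OR_MH = Σ(aᵢdᵢ/nᵢ) / Σ(bᵢcᵢ/nᵢ), where nᵢ is the stratum total.
Stratum 1 (Women): n = 5902; a·d/n = 460·3425/5902 = 266.9434; b·c/n = 1751·266/5902 = 78.9166
Stratum 2 (Men): n = 3215; a·d/n = 569·1510/3215 = 267.2442; b·c/n = 221·915/3215 = 62.8974
OR_MH = (266.9434 + 267.2442) / (78.9166 + 62.8974) = 534.1876 / 141.8140 = 3.76682

3.767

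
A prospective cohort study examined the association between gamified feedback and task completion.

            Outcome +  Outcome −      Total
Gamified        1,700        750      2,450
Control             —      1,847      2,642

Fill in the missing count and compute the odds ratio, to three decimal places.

5.266

The missing cell is in the unexposed row: 2642 − 1847 = 795.
So a = 1700, b = 750, c = 795, d = 1847.
OR = (a·d)/(b·c) = (1700 × 1847) / (750 × 795) = 3139900 / 596250 = 5.26608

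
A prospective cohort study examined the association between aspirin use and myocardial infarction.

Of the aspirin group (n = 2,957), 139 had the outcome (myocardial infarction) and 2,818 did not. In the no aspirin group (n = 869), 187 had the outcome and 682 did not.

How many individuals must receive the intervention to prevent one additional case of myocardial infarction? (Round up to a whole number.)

Risk in treated group = 139/2957 = 0.04701; risk in control = 187/869 = 0.21519.
Absolute risk reduction = 0.21519 − 0.04701 = 0.16818
NNT = 1 / ARR = 1 / 0.16818 = 5.946 → round up → 6

6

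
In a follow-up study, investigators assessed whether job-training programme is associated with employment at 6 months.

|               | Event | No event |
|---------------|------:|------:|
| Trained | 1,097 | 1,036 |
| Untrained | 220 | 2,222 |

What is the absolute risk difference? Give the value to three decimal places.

0.424

Cells: a = 1097, b = 1036, c = 220, d = 2222.
Risk in exposed = 1097/2133 = 0.514299; risk in unexposed = 220/2442 = 0.090090.
Risk difference = 0.514299 − 0.090090 = 0.424209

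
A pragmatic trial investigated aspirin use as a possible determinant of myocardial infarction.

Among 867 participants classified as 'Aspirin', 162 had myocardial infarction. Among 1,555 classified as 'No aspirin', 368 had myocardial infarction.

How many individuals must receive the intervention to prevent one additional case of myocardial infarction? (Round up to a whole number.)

21

Risk in treated group = 162/867 = 0.18685; risk in control = 368/1555 = 0.23666.
Absolute risk reduction = 0.23666 − 0.18685 = 0.04980
NNT = 1 / ARR = 1 / 0.04980 = 20.078 → round up → 21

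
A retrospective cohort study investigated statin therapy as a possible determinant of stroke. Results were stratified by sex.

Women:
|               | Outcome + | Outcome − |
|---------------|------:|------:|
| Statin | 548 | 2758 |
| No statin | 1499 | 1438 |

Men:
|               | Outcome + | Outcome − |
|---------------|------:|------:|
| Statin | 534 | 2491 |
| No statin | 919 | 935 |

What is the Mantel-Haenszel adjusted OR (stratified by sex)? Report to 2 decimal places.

OR_MH = Σ(aᵢdᵢ/nᵢ) / Σ(bᵢcᵢ/nᵢ), where nᵢ is the stratum total.
Stratum 1 (Women): n = 6243; a·d/n = 548·1438/6243 = 126.2252; b·c/n = 2758·1499/6243 = 662.2204
Stratum 2 (Men): n = 4879; a·d/n = 534·935/4879 = 102.3345; b·c/n = 2491·919/4879 = 469.2005
OR_MH = (126.2252 + 102.3345) / (662.2204 + 469.2005) = 228.5597 / 1131.4209 = 0.20201

0.20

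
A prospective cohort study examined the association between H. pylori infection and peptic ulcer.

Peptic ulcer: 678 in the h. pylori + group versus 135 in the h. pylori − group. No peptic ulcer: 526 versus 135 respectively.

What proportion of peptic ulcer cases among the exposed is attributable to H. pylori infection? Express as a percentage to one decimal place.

11.2

From the description: a = 678, b = 526, c = 135, d = 135.
Risk in exposed = 678/1204 = 0.56312; risk in unexposed = 135/270 = 0.50000.
RR = 0.56312/0.50000 = 1.12625
AR% = (RR − 1)/RR × 100 = (1.12625 − 1)/1.12625 × 100 = 11.2094%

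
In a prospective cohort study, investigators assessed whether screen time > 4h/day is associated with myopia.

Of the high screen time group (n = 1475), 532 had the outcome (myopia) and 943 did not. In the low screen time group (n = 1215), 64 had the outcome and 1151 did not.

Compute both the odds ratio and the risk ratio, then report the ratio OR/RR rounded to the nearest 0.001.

1.482

From the description: a = 532, b = 943, c = 64, d = 1151.
OR = (532·1151)/(943·64) = 612332/60352 = 10.14601
Risk in exposed = 532/1475 = 0.36068; risk in unexposed = 64/1215 = 0.05267; RR = 6.84725
OR/RR = 10.14601 / 6.84725 = 1.48177
The outcome is not rare, so the OR lies further from 1 than the RR.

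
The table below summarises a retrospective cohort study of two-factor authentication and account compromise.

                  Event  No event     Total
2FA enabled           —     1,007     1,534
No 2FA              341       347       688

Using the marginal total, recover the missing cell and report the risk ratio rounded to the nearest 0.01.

0.69

The missing cell is in the exposed row: 1534 − 1007 = 527.
So a = 527, b = 1007, c = 341, d = 347.
RR = [a/(a+b)] / [c/(c+d)] = (527/1534) / (341/688) = 0.34355/0.49564 = 0.69314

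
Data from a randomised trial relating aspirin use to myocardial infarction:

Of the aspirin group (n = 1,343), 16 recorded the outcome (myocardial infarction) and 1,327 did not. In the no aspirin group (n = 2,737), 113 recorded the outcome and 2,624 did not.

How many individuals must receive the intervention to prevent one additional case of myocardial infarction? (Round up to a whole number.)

Risk in treated group = 16/1343 = 0.01191; risk in control = 113/2737 = 0.04129.
Absolute risk reduction = 0.04129 − 0.01191 = 0.02937
NNT = 1 / ARR = 1 / 0.02937 = 34.046 → round up → 35

35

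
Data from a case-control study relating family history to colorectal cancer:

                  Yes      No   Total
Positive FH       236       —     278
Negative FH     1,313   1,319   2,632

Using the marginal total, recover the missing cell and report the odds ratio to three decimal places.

5.645

The missing cell is in the exposed row: 278 − 236 = 42.
So a = 236, b = 42, c = 1313, d = 1319.
OR = (a·d)/(b·c) = (236 × 1319) / (42 × 1313) = 311284 / 55146 = 5.64472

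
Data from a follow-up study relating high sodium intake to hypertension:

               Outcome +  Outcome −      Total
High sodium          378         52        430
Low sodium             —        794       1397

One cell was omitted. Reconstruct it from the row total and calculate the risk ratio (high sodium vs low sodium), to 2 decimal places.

2.04

The missing cell is in the unexposed row: 1397 − 794 = 603.
So a = 378, b = 52, c = 603, d = 794.
RR = [a/(a+b)] / [c/(c+d)] = (378/430) / (603/1397) = 0.87907/0.43164 = 2.03658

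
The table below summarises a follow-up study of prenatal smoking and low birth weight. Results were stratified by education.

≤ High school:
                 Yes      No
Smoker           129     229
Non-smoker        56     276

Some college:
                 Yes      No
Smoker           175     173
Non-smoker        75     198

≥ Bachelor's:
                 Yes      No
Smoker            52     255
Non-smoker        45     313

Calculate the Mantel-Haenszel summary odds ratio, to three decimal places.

OR_MH = Σ(aᵢdᵢ/nᵢ) / Σ(bᵢcᵢ/nᵢ), where nᵢ is the stratum total.
Stratum 1 (≤ High school): n = 690; a·d/n = 129·276/690 = 51.6000; b·c/n = 229·56/690 = 18.5855
Stratum 2 (Some college): n = 621; a·d/n = 175·198/621 = 55.7971; b·c/n = 173·75/621 = 20.8937
Stratum 3 (≥ Bachelor's): n = 665; a·d/n = 52·313/665 = 24.4752; b·c/n = 255·45/665 = 17.2556
OR_MH = (51.6000 + 55.7971 + 24.4752) / (18.5855 + 20.8937 + 17.2556) = 131.8723 / 56.7349 = 2.32436

2.324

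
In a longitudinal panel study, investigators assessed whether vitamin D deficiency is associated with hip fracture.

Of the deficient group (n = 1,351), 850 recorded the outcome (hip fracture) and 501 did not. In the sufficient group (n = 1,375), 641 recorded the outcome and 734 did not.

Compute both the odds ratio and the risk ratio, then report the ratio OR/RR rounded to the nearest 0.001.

From the description: a = 850, b = 501, c = 641, d = 734.
OR = (850·734)/(501·641) = 623900/321141 = 1.94276
Risk in exposed = 850/1351 = 0.62916; risk in unexposed = 641/1375 = 0.46618; RR = 1.34961
OR/RR = 1.94276 / 1.34961 = 1.43950
The outcome is not rare, so the OR lies further from 1 than the RR.

1.439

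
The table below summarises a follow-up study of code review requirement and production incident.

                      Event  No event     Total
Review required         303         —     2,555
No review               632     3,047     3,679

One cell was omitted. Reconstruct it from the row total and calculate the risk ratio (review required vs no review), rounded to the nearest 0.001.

0.690

The missing cell is in the exposed row: 2555 − 303 = 2252.
So a = 303, b = 2252, c = 632, d = 3047.
RR = [a/(a+b)] / [c/(c+d)] = (303/2555) / (632/3679) = 0.11859/0.17179 = 0.69034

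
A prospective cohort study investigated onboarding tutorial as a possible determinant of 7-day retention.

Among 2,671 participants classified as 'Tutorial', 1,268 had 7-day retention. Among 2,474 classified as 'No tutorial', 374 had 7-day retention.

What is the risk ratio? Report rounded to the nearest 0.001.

3.140

From the description: a = 1268, b = 1403, c = 374, d = 2100.
Risk in exposed = 1268/2671 = 0.47473; risk in unexposed = 374/2474 = 0.15117.
RR = 0.47473 / 0.15117 = 3.14032
The risk among the exposed is 3.14 times that among the unexposed.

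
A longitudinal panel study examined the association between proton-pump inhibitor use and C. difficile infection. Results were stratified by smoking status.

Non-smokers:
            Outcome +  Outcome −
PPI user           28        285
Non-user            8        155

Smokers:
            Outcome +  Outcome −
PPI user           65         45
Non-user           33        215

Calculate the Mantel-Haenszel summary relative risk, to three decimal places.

RR_MH = Σ(aᵢ·n₀ᵢ/nᵢ) / Σ(cᵢ·n₁ᵢ/nᵢ), with n₁ᵢ = aᵢ+bᵢ (exposed), n₀ᵢ = cᵢ+dᵢ (unexposed), nᵢ = n₁ᵢ+n₀ᵢ.
Stratum 1 (Non-smokers): n₁ = 313, n₀ = 163, n = 476; a·n₀/n = 28·163/476 = 9.5882; c·n₁/n = 8·313/476 = 5.2605
Stratum 2 (Smokers): n₁ = 110, n₀ = 248, n = 358; a·n₀/n = 65·248/358 = 45.0279; c·n₁/n = 33·110/358 = 10.1397
RR_MH = (9.5882 + 45.0279) / (5.2605 + 10.1397) = 54.6162 / 15.4002 = 3.54647

3.546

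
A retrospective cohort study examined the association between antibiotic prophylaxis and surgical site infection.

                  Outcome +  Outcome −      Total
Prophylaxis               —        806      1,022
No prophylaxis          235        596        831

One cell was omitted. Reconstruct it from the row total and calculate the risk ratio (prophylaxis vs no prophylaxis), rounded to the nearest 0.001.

The missing cell is in the exposed row: 1022 − 806 = 216.
So a = 216, b = 806, c = 235, d = 596.
RR = [a/(a+b)] / [c/(c+d)] = (216/1022) / (235/831) = 0.21135/0.28279 = 0.74737

0.747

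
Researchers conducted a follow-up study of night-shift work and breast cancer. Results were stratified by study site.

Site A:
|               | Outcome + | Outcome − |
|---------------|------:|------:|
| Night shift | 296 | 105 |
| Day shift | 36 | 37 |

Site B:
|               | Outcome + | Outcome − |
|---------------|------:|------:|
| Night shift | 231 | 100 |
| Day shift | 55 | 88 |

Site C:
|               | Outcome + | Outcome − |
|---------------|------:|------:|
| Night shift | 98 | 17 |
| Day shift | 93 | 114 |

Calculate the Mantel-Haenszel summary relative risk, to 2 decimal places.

RR_MH = Σ(aᵢ·n₀ᵢ/nᵢ) / Σ(cᵢ·n₁ᵢ/nᵢ), with n₁ᵢ = aᵢ+bᵢ (exposed), n₀ᵢ = cᵢ+dᵢ (unexposed), nᵢ = n₁ᵢ+n₀ᵢ.
Stratum 1 (Site A): n₁ = 401, n₀ = 73, n = 474; a·n₀/n = 296·73/474 = 45.5865; c·n₁/n = 36·401/474 = 30.4557
Stratum 2 (Site B): n₁ = 331, n₀ = 143, n = 474; a·n₀/n = 231·143/474 = 69.6899; c·n₁/n = 55·331/474 = 38.4072
Stratum 3 (Site C): n₁ = 115, n₀ = 207, n = 322; a·n₀/n = 98·207/322 = 63.0000; c·n₁/n = 93·115/322 = 33.2143
RR_MH = (45.5865 + 69.6899 + 63.0000) / (30.4557 + 38.4072 + 33.2143) = 178.2764 / 102.0772 = 1.74649

1.75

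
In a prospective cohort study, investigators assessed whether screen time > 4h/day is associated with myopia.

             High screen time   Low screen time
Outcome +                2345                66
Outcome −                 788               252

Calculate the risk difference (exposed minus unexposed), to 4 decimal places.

0.5409

Reading the table with exposure as columns: a = 2345 (High screen time, case), b = 788 (High screen time, non-case), c = 66 (Low screen time, case), d = 252.
Risk in exposed = 2345/3133 = 0.748484; risk in unexposed = 66/318 = 0.207547.
Risk difference = 0.748484 − 0.207547 = 0.540937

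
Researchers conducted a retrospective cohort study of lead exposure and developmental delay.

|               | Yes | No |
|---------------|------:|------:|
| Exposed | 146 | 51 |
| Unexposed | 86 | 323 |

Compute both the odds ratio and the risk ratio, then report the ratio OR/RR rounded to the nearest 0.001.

Cells: a = 146, b = 51, c = 86, d = 323.
OR = (146·323)/(51·86) = 47158/4386 = 10.75194
Risk in exposed = 146/197 = 0.74112; risk in unexposed = 86/409 = 0.21027; RR = 3.52461
OR/RR = 10.75194 / 3.52461 = 3.05053
The outcome is not rare, so the OR lies further from 1 than the RR.

3.051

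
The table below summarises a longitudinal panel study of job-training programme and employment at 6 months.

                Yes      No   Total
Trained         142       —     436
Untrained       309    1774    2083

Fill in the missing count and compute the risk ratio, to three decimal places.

2.195

The missing cell is in the exposed row: 436 − 142 = 294.
So a = 142, b = 294, c = 309, d = 1774.
RR = [a/(a+b)] / [c/(c+d)] = (142/436) / (309/2083) = 0.32569/0.14834 = 2.19550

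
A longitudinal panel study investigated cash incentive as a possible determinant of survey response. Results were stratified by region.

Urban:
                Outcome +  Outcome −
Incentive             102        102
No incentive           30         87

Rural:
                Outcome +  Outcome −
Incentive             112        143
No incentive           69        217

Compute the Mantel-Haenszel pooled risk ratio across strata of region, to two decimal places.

1.87

RR_MH = Σ(aᵢ·n₀ᵢ/nᵢ) / Σ(cᵢ·n₁ᵢ/nᵢ), with n₁ᵢ = aᵢ+bᵢ (exposed), n₀ᵢ = cᵢ+dᵢ (unexposed), nᵢ = n₁ᵢ+n₀ᵢ.
Stratum 1 (Urban): n₁ = 204, n₀ = 117, n = 321; a·n₀/n = 102·117/321 = 37.1776; c·n₁/n = 30·204/321 = 19.0654
Stratum 2 (Rural): n₁ = 255, n₀ = 286, n = 541; a·n₀/n = 112·286/541 = 59.2089; c·n₁/n = 69·255/541 = 32.5231
RR_MH = (37.1776 + 59.2089) / (19.0654 + 32.5231) = 96.3864 / 51.5885 = 1.86837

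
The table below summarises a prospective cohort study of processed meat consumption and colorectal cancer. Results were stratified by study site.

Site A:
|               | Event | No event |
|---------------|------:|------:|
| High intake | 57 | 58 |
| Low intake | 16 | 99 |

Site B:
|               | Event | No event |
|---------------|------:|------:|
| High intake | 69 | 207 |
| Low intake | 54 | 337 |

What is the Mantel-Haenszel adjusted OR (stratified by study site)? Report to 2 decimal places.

OR_MH = Σ(aᵢdᵢ/nᵢ) / Σ(bᵢcᵢ/nᵢ), where nᵢ is the stratum total.
Stratum 1 (Site A): n = 230; a·d/n = 57·99/230 = 24.5348; b·c/n = 58·16/230 = 4.0348
Stratum 2 (Site B): n = 667; a·d/n = 69·337/667 = 34.8621; b·c/n = 207·54/667 = 16.7586
OR_MH = (24.5348 + 34.8621) / (4.0348 + 16.7586) = 59.3969 / 20.7934 = 2.85652

2.86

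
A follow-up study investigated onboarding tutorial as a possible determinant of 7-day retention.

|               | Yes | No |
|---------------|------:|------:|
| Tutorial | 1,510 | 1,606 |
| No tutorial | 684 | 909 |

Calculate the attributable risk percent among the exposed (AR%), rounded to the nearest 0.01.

Cells: a = 1510, b = 1606, c = 684, d = 909.
Risk in exposed = 1510/3116 = 0.48460; risk in unexposed = 684/1593 = 0.42938.
RR = 0.48460/0.42938 = 1.12860
AR% = (RR − 1)/RR × 100 = (1.12860 − 1)/1.12860 × 100 = 11.3945%

11.39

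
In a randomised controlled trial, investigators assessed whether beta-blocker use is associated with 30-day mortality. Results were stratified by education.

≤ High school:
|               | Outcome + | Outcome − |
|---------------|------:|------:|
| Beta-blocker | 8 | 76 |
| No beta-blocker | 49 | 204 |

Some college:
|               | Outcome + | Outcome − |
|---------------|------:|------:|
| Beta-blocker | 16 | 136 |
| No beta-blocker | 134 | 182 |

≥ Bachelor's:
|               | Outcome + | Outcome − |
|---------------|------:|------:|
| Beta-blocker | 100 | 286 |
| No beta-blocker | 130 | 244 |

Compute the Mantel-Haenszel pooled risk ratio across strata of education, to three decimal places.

RR_MH = Σ(aᵢ·n₀ᵢ/nᵢ) / Σ(cᵢ·n₁ᵢ/nᵢ), with n₁ᵢ = aᵢ+bᵢ (exposed), n₀ᵢ = cᵢ+dᵢ (unexposed), nᵢ = n₁ᵢ+n₀ᵢ.
Stratum 1 (≤ High school): n₁ = 84, n₀ = 253, n = 337; a·n₀/n = 8·253/337 = 6.0059; c·n₁/n = 49·84/337 = 12.2136
Stratum 2 (Some college): n₁ = 152, n₀ = 316, n = 468; a·n₀/n = 16·316/468 = 10.8034; c·n₁/n = 134·152/468 = 43.5214
Stratum 3 (≥ Bachelor's): n₁ = 386, n₀ = 374, n = 760; a·n₀/n = 100·374/760 = 49.2105; c·n₁/n = 130·386/760 = 66.0263
RR_MH = (6.0059 + 10.8034 + 49.2105) / (12.2136 + 43.5214 + 66.0263) = 66.0199 / 121.7613 = 0.54221

0.542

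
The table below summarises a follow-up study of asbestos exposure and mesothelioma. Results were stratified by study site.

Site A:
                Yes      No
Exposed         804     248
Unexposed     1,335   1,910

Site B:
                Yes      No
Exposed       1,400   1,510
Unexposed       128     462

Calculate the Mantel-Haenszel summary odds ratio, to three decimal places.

OR_MH = Σ(aᵢdᵢ/nᵢ) / Σ(bᵢcᵢ/nᵢ), where nᵢ is the stratum total.
Stratum 1 (Site A): n = 4297; a·d/n = 804·1910/4297 = 357.3749; b·c/n = 248·1335/4297 = 77.0491
Stratum 2 (Site B): n = 3500; a·d/n = 1400·462/3500 = 184.8000; b·c/n = 1510·128/3500 = 55.2229
OR_MH = (357.3749 + 184.8000) / (77.0491 + 55.2229) = 542.1749 / 132.2720 = 4.09894

4.099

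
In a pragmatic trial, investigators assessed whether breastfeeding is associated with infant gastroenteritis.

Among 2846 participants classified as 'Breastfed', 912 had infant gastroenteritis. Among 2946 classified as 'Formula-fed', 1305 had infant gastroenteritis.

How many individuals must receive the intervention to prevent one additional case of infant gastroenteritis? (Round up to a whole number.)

Risk in treated group = 912/2846 = 0.32045; risk in control = 1305/2946 = 0.44297.
Absolute risk reduction = 0.44297 − 0.32045 = 0.12252
NNT = 1 / ARR = 1 / 0.12252 = 8.162 → round up → 9

9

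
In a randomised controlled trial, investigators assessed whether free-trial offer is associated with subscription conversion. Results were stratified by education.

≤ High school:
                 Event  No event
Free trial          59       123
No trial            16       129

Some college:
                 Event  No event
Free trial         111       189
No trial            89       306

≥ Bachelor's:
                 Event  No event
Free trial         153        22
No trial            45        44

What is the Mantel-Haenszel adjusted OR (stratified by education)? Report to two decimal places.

2.87

OR_MH = Σ(aᵢdᵢ/nᵢ) / Σ(bᵢcᵢ/nᵢ), where nᵢ is the stratum total.
Stratum 1 (≤ High school): n = 327; a·d/n = 59·129/327 = 23.2752; b·c/n = 123·16/327 = 6.0183
Stratum 2 (Some college): n = 695; a·d/n = 111·306/695 = 48.8719; b·c/n = 189·89/695 = 24.2029
Stratum 3 (≥ Bachelor's): n = 264; a·d/n = 153·44/264 = 25.5000; b·c/n = 22·45/264 = 3.7500
OR_MH = (23.2752 + 48.8719 + 25.5000) / (6.0183 + 24.2029 + 3.7500) = 97.6472 / 33.9712 = 2.87441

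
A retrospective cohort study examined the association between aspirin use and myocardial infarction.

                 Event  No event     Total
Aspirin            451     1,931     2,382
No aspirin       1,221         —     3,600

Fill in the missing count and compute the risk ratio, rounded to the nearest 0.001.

The missing cell is in the unexposed row: 3600 − 1221 = 2379.
So a = 451, b = 1931, c = 1221, d = 2379.
RR = [a/(a+b)] / [c/(c+d)] = (451/2382) / (1221/3600) = 0.18934/0.33917 = 0.55824

0.558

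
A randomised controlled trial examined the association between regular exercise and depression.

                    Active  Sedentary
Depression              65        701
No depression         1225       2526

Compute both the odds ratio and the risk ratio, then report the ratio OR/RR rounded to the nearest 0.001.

Reading the table with exposure as columns: a = 65 (Active, case), b = 1225 (Active, non-case), c = 701 (Sedentary, case), d = 2526.
OR = (65·2526)/(1225·701) = 164190/858725 = 0.19120
Risk in exposed = 65/1290 = 0.05039; risk in unexposed = 701/3227 = 0.21723; RR = 0.23196
OR/RR = 0.19120 / 0.23196 = 0.82431
The outcome is not rare, so the OR lies further from 1 than the RR.

0.824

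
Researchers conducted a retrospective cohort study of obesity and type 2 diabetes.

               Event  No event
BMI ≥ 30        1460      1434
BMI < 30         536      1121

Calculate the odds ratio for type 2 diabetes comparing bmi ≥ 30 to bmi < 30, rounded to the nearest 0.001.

2.129

Cells: a = 1460, b = 1434, c = 536, d = 1121.
OR = (a·d)/(b·c) = (1460 × 1121) / (1434 × 536) = 1636660 / 768624 = 2.12934
The odds of type 2 diabetes are about 2.13 times as high in the bmi ≥ 30 group.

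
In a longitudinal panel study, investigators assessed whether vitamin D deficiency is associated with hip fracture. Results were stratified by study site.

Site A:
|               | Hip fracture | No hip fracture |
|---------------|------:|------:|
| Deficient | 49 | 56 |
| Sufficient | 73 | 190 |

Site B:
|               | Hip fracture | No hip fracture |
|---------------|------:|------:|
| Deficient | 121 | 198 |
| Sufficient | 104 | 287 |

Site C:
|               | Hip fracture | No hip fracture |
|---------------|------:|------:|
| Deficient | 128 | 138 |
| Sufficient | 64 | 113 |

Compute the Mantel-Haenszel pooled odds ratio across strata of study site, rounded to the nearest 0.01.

1.78

OR_MH = Σ(aᵢdᵢ/nᵢ) / Σ(bᵢcᵢ/nᵢ), where nᵢ is the stratum total.
Stratum 1 (Site A): n = 368; a·d/n = 49·190/368 = 25.2989; b·c/n = 56·73/368 = 11.1087
Stratum 2 (Site B): n = 710; a·d/n = 121·287/710 = 48.9113; b·c/n = 198·104/710 = 29.0028
Stratum 3 (Site C): n = 443; a·d/n = 128·113/443 = 32.6501; b·c/n = 138·64/443 = 19.9368
OR_MH = (25.2989 + 48.9113 + 32.6501) / (11.1087 + 29.0028 + 19.9368) = 106.8603 / 60.0483 = 1.77957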